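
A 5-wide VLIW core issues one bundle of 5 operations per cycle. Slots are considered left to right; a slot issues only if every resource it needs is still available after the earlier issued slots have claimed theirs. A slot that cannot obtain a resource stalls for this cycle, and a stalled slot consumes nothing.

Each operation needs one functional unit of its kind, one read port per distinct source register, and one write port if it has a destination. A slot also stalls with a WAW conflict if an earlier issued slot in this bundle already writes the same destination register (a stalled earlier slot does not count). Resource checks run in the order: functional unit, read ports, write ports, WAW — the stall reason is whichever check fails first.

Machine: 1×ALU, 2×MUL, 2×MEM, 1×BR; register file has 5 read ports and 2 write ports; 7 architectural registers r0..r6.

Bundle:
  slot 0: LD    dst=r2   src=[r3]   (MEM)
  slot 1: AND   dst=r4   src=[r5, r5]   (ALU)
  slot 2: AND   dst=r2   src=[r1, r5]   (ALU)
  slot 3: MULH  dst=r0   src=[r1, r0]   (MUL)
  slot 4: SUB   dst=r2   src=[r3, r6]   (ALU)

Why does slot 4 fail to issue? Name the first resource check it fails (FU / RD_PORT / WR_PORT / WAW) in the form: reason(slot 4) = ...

reason(slot 4) = FU

(0) want 1×MEM +1rd +1wr — yes → AL1|MU2|ME1|BR1|rd4|wr1
(1) want 1×ALU +1rd +1wr — yes → AL0|MU2|ME1|BR1|rd3|wr0
(2) want 1×ALU +2rd +1wr — FU → AL0|MU2|ME1|BR1|rd3|wr0
(3) want 1×MUL +2rd +1wr — WR_PORT → AL0|MU2|ME1|BR1|rd3|wr0
(4) want 1×ALU +2rd +1wr — FU → AL0|MU2|ME1|BR1|rd3|wr0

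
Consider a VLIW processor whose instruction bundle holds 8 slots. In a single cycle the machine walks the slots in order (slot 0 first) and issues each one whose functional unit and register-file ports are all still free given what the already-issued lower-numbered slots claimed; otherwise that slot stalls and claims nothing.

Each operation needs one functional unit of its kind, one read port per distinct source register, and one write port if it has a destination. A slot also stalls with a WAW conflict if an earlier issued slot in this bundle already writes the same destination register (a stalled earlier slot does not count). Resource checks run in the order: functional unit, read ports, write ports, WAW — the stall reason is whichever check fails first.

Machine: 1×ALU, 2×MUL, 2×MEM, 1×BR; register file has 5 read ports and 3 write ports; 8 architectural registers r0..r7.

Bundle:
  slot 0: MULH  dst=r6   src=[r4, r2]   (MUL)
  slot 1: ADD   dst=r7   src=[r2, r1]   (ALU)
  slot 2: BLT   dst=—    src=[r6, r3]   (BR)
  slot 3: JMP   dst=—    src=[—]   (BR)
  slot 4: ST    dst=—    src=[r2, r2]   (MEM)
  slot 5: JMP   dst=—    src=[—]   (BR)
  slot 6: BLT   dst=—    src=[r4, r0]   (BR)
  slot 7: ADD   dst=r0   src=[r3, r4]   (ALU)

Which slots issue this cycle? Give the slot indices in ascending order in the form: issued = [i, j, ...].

#0 MUL src=r4,r2 dispatched  <A:1 Mu:1 Ld:2 B:1 rd:3 wr:2>
#1 ALU src=r2,r1 dispatched  <A:0 Mu:1 Ld:2 B:1 rd:1 wr:1>
#2 BR src=r6,r3 held:RD_PORT  <A:0 Mu:1 Ld:2 B:1 rd:1 wr:1>
#3 BR src=- dispatched  <A:0 Mu:1 Ld:2 B:0 rd:1 wr:1>
#4 MEM src=r2,r2 dispatched  <A:0 Mu:1 Ld:1 B:0 rd:0 wr:1>
#5 BR src=- held:FU  <A:0 Mu:1 Ld:1 B:0 rd:0 wr:1>
#6 BR src=r4,r0 held:FU  <A:0 Mu:1 Ld:1 B:0 rd:0 wr:1>
#7 ALU src=r3,r4 held:FU  <A:0 Mu:1 Ld:1 B:0 rd:0 wr:1>

issued = [0, 1, 3, 4]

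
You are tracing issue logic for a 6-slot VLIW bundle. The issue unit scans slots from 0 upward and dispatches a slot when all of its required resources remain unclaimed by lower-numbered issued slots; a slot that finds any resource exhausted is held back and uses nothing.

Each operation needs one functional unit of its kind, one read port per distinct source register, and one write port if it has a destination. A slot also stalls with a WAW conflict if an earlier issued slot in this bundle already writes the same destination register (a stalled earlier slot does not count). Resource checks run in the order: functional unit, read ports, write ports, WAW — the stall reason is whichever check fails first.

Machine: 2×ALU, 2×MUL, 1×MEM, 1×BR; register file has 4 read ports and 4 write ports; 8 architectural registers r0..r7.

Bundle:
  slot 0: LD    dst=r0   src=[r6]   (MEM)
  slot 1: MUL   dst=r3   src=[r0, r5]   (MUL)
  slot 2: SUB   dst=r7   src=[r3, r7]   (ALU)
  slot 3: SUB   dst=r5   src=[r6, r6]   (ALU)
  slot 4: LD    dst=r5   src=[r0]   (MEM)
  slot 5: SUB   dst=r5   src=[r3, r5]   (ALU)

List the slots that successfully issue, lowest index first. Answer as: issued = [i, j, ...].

#0 MEM src=r6 dispatched  <A:2 Mu:2 Ld:0 B:1 rd:3 wr:3>
#1 MUL src=r0,r5 dispatched  <A:2 Mu:1 Ld:0 B:1 rd:1 wr:2>
#2 ALU src=r3,r7 held:RD_PORT  <A:2 Mu:1 Ld:0 B:1 rd:1 wr:2>
#3 ALU src=r6,r6 dispatched  <A:1 Mu:1 Ld:0 B:1 rd:0 wr:1>
#4 MEM src=r0 held:FU  <A:1 Mu:1 Ld:0 B:1 rd:0 wr:1>
#5 ALU src=r3,r5 held:RD_PORT  <A:1 Mu:1 Ld:0 B:1 rd:0 wr:1>

issued = [0, 1, 3]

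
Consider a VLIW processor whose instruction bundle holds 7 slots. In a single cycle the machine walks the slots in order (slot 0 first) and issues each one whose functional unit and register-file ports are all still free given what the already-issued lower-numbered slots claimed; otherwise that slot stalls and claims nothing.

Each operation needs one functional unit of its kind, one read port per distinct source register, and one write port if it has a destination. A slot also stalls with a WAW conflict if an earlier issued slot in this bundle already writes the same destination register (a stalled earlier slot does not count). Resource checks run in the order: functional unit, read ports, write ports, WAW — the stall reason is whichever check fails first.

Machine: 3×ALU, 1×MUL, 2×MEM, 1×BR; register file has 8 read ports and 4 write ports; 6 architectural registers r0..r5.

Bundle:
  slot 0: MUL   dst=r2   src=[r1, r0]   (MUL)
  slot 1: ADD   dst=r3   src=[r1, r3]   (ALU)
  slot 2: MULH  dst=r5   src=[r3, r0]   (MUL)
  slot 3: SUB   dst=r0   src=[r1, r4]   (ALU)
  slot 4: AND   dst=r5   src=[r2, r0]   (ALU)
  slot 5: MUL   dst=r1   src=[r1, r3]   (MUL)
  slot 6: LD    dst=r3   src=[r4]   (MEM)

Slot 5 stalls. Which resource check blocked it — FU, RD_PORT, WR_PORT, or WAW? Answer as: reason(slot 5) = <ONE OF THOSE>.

reason(slot 5) = FU

#0 MUL src=r1,r0 dispatched  <A:3 Mu:0 Ld:2 B:1 rd:6 wr:3>
#1 ALU src=r1,r3 dispatched  <A:2 Mu:0 Ld:2 B:1 rd:4 wr:2>
#2 MUL src=r3,r0 held:FU  <A:2 Mu:0 Ld:2 B:1 rd:4 wr:2>
#3 ALU src=r1,r4 dispatched  <A:1 Mu:0 Ld:2 B:1 rd:2 wr:1>
#4 ALU src=r2,r0 dispatched  <A:0 Mu:0 Ld:2 B:1 rd:0 wr:0>
#5 MUL src=r1,r3 held:FU  <A:0 Mu:0 Ld:2 B:1 rd:0 wr:0>
#6 MEM src=r4 held:RD_PORT  <A:0 Mu:0 Ld:2 B:1 rd:0 wr:0>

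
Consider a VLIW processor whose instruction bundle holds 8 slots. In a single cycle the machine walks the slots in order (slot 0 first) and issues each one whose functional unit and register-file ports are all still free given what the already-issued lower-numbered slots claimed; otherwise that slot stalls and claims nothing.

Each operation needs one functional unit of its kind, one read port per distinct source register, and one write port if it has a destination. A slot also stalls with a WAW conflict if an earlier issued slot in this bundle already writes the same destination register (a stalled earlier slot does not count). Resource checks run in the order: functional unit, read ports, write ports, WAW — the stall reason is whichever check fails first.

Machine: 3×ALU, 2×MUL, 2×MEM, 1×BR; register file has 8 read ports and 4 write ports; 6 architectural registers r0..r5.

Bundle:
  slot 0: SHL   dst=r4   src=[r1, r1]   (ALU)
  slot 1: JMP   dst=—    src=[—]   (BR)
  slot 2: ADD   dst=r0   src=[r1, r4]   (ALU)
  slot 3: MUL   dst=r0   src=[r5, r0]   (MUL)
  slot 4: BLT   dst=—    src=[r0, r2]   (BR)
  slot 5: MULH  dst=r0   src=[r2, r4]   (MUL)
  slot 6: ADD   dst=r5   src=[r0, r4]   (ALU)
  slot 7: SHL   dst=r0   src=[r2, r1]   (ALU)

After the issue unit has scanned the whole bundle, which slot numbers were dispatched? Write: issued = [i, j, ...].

[0] ALU needs rd=1 wr=1: ok; after: ALU=2 MUL=2 MEM=2 BR=1, R=7, W=3
[1] BR needs rd=0 wr=0: ok; after: ALU=2 MUL=2 MEM=2 BR=0, R=7, W=3
[2] ALU needs rd=2 wr=1: ok; after: ALU=1 MUL=2 MEM=2 BR=0, R=5, W=2
[3] MUL needs rd=2 wr=1: WAW; after: ALU=1 MUL=2 MEM=2 BR=0, R=5, W=2
[4] BR needs rd=2 wr=0: FU; after: ALU=1 MUL=2 MEM=2 BR=0, R=5, W=2
[5] MUL needs rd=2 wr=1: WAW; after: ALU=1 MUL=2 MEM=2 BR=0, R=5, W=2
[6] ALU needs rd=2 wr=1: ok; after: ALU=0 MUL=2 MEM=2 BR=0, R=3, W=1
[7] ALU needs rd=2 wr=1: FU; after: ALU=0 MUL=2 MEM=2 BR=0, R=3, W=1

issued = [0, 1, 2, 6]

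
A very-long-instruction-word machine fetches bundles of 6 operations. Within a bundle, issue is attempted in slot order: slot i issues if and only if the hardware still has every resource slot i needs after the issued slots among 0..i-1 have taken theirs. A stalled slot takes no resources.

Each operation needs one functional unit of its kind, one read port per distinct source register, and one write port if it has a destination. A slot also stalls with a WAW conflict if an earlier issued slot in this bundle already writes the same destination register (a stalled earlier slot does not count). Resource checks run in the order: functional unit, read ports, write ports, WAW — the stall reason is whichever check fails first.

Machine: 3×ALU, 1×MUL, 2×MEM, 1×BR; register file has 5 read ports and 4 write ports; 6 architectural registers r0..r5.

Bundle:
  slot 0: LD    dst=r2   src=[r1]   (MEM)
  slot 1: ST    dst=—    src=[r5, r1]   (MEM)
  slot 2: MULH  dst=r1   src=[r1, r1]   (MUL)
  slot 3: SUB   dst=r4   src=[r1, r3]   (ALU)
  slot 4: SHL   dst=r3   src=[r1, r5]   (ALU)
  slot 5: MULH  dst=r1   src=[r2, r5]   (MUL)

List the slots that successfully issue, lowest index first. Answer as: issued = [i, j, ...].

#0 MEM src=r1 dispatched  <A:3 Mu:1 Ld:1 B:1 rd:4 wr:3>
#1 MEM src=r5,r1 dispatched  <A:3 Mu:1 Ld:0 B:1 rd:2 wr:3>
#2 MUL src=r1,r1 dispatched  <A:3 Mu:0 Ld:0 B:1 rd:1 wr:2>
#3 ALU src=r1,r3 held:RD_PORT  <A:3 Mu:0 Ld:0 B:1 rd:1 wr:2>
#4 ALU src=r1,r5 held:RD_PORT  <A:3 Mu:0 Ld:0 B:1 rd:1 wr:2>
#5 MUL src=r2,r5 held:FU  <A:3 Mu:0 Ld:0 B:1 rd:1 wr:2>

issued = [0, 1, 2]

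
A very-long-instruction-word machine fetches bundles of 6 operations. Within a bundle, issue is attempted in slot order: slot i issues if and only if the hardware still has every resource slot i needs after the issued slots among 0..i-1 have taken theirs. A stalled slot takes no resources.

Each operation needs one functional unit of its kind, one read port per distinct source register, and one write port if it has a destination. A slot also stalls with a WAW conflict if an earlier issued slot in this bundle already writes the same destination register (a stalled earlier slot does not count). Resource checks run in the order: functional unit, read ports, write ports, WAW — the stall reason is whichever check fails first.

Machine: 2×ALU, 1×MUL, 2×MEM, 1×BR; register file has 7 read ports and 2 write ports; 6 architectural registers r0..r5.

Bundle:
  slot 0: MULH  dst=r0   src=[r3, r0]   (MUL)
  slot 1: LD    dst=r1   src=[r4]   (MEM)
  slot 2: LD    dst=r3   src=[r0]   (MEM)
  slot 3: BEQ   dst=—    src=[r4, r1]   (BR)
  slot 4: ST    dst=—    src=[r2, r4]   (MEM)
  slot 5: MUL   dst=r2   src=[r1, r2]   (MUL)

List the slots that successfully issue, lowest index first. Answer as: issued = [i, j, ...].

issued = [0, 1, 3, 4]

[0] MUL needs rd=2 wr=1: ok; after: ALU=2 MUL=0 MEM=2 BR=1, R=5, W=1
[1] MEM needs rd=1 wr=1: ok; after: ALU=2 MUL=0 MEM=1 BR=1, R=4, W=0
[2] MEM needs rd=1 wr=1: WR_PORT; after: ALU=2 MUL=0 MEM=1 BR=1, R=4, W=0
[3] BR needs rd=2 wr=0: ok; after: ALU=2 MUL=0 MEM=1 BR=0, R=2, W=0
[4] MEM needs rd=2 wr=0: ok; after: ALU=2 MUL=0 MEM=0 BR=0, R=0, W=0
[5] MUL needs rd=2 wr=1: FU; after: ALU=2 MUL=0 MEM=0 BR=0, R=0, W=0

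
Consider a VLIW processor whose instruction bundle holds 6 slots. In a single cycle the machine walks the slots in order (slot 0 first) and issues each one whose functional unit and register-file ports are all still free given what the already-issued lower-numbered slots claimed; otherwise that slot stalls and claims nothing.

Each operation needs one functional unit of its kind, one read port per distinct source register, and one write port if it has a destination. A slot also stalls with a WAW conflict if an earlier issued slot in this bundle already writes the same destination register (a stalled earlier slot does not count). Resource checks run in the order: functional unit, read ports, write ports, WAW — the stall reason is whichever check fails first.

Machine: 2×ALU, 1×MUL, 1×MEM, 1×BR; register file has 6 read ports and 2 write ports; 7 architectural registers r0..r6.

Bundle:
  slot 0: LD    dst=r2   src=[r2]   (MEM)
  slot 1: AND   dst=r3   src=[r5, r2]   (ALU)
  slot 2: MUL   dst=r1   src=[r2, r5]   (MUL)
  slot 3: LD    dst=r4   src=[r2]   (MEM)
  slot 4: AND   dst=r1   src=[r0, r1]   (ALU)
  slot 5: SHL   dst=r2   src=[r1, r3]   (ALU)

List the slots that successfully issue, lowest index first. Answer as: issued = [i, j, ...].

  0. MEM→r2 ⇒ go  {2A/1Mu/0Ld/1B | 5r 1w}
  1. ALU→r3 ⇒ go  {1A/1Mu/0Ld/1B | 3r 0w}
  2. MUL→r1 ⇒ no(WR_PORT)  {1A/1Mu/0Ld/1B | 3r 0w}
  3. MEM→r4 ⇒ no(FU)  {1A/1Mu/0Ld/1B | 3r 0w}
  4. ALU→r1 ⇒ no(WR_PORT)  {1A/1Mu/0Ld/1B | 3r 0w}
  5. ALU→r2 ⇒ no(WR_PORT)  {1A/1Mu/0Ld/1B | 3r 0w}

issued = [0, 1]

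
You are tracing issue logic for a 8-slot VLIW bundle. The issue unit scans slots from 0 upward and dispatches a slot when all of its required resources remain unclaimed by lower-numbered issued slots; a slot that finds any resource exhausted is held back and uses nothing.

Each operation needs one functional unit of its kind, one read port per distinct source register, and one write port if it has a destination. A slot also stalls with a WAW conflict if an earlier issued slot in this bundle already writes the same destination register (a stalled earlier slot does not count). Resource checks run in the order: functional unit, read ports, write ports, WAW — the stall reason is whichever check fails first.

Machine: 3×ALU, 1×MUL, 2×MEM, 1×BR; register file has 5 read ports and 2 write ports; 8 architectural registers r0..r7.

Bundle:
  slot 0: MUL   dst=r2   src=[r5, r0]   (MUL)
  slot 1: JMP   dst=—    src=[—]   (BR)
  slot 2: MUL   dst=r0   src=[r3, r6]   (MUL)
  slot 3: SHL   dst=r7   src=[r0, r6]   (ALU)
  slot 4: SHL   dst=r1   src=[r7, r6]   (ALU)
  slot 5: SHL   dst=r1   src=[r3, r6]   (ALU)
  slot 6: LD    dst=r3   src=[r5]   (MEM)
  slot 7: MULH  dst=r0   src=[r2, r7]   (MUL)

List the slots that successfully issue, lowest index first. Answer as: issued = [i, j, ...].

issued = [0, 1, 3]

(0) want 1×MUL +2rd +1wr — yes → AL3|MU0|ME2|BR1|rd3|wr1
(1) want 1×BR +0rd +0wr — yes → AL3|MU0|ME2|BR0|rd3|wr1
(2) want 1×MUL +2rd +1wr — FU → AL3|MU0|ME2|BR0|rd3|wr1
(3) want 1×ALU +2rd +1wr — yes → AL2|MU0|ME2|BR0|rd1|wr0
(4) want 1×ALU +2rd +1wr — RD_PORT → AL2|MU0|ME2|BR0|rd1|wr0
(5) want 1×ALU +2rd +1wr — RD_PORT → AL2|MU0|ME2|BR0|rd1|wr0
(6) want 1×MEM +1rd +1wr — WR_PORT → AL2|MU0|ME2|BR0|rd1|wr0
(7) want 1×MUL +2rd +1wr — FU → AL2|MU0|ME2|BR0|rd1|wr0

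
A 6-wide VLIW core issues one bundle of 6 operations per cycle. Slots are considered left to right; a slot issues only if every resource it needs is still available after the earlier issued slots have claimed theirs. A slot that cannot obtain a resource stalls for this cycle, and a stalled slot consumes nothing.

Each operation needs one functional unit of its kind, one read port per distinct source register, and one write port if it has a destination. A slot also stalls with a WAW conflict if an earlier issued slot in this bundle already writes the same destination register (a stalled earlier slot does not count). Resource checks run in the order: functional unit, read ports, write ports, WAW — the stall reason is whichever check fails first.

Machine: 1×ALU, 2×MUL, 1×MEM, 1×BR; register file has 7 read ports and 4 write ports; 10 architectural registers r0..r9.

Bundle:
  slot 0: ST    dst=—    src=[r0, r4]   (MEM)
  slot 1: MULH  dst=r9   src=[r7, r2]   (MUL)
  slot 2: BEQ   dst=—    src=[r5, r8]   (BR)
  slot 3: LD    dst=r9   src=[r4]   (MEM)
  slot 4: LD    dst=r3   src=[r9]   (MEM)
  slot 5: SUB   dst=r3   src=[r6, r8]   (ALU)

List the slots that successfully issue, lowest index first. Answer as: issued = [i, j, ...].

issued = [0, 1, 2]

  0. MEM ⇒ go  {1A/2Mu/0Ld/1B | 5r 4w}
  1. MUL→r9 ⇒ go  {1A/1Mu/0Ld/1B | 3r 3w}
  2. BR ⇒ go  {1A/1Mu/0Ld/0B | 1r 3w}
  3. MEM→r9 ⇒ no(FU)  {1A/1Mu/0Ld/0B | 1r 3w}
  4. MEM→r3 ⇒ no(FU)  {1A/1Mu/0Ld/0B | 1r 3w}
  5. ALU→r3 ⇒ no(RD_PORT)  {1A/1Mu/0Ld/0B | 1r 3w}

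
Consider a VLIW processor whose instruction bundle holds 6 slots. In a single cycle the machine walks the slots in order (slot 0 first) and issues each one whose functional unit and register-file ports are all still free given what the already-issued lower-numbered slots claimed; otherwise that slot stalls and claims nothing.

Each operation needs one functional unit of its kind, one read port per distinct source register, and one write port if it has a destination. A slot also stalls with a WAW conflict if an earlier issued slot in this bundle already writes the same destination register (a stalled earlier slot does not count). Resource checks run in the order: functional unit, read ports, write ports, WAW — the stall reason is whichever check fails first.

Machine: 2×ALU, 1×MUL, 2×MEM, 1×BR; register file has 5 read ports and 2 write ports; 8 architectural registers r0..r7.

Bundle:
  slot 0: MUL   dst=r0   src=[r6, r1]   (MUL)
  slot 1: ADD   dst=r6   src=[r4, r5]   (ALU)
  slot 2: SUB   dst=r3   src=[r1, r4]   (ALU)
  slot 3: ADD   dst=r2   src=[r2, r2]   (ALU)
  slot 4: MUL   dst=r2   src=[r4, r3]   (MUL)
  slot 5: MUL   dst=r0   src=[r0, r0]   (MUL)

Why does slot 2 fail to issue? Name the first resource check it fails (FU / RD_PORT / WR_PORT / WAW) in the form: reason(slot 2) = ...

reason(slot 2) = RD_PORT

slot 0 (MUL): ISSUE — free A2,Mu0,Ld2,B1 rp3 wp1
slot 1 (ALU): ISSUE — free A1,Mu0,Ld2,B1 rp1 wp0
slot 2 (ALU): stall RD_PORT — free A1,Mu0,Ld2,B1 rp1 wp0
slot 3 (ALU): stall WR_PORT — free A1,Mu0,Ld2,B1 rp1 wp0
slot 4 (MUL): stall FU — free A1,Mu0,Ld2,B1 rp1 wp0
slot 5 (MUL): stall FU — free A1,Mu0,Ld2,B1 rp1 wp0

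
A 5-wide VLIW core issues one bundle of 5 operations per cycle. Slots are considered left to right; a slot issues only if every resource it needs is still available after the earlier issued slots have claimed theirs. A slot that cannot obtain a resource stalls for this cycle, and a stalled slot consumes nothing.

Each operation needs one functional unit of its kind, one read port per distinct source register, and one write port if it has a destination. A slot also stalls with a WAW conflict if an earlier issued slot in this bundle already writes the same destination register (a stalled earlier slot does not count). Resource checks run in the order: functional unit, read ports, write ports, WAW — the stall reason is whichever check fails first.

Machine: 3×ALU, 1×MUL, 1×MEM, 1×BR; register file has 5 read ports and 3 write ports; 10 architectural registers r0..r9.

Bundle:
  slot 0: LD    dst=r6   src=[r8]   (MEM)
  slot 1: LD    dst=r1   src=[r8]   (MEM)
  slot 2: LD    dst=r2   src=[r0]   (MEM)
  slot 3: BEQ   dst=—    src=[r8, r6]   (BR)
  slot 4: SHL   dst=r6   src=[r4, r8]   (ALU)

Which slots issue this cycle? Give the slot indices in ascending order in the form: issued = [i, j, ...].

(0) want 1×MEM +1rd +1wr — yes → AL3|MU1|ME0|BR1|rd4|wr2
(1) want 1×MEM +1rd +1wr — FU → AL3|MU1|ME0|BR1|rd4|wr2
(2) want 1×MEM +1rd +1wr — FU → AL3|MU1|ME0|BR1|rd4|wr2
(3) want 1×BR +2rd +0wr — yes → AL3|MU1|ME0|BR0|rd2|wr2
(4) want 1×ALU +2rd +1wr — WAW → AL3|MU1|ME0|BR0|rd2|wr2

issued = [0, 3]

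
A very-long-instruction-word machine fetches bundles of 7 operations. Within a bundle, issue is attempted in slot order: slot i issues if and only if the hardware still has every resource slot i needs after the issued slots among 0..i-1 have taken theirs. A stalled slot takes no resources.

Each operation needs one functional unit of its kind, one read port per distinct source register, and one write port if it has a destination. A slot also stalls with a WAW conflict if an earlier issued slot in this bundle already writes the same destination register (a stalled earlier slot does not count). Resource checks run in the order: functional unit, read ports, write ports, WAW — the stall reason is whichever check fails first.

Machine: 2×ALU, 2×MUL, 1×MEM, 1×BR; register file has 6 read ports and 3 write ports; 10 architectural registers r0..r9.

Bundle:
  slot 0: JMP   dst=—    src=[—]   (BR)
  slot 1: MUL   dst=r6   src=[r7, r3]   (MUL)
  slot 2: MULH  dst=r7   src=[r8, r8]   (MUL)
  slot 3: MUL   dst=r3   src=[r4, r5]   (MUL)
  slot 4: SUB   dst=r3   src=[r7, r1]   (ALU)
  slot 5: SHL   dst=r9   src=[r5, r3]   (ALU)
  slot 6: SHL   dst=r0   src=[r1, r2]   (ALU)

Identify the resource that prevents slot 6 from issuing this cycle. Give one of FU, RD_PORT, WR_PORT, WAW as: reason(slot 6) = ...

reason(slot 6) = RD_PORT

[0] BR needs rd=0 wr=0: ok; after: ALU=2 MUL=2 MEM=1 BR=0, R=6, W=3
[1] MUL needs rd=2 wr=1: ok; after: ALU=2 MUL=1 MEM=1 BR=0, R=4, W=2
[2] MUL needs rd=1 wr=1: ok; after: ALU=2 MUL=0 MEM=1 BR=0, R=3, W=1
[3] MUL needs rd=2 wr=1: FU; after: ALU=2 MUL=0 MEM=1 BR=0, R=3, W=1
[4] ALU needs rd=2 wr=1: ok; after: ALU=1 MUL=0 MEM=1 BR=0, R=1, W=0
[5] ALU needs rd=2 wr=1: RD_PORT; after: ALU=1 MUL=0 MEM=1 BR=0, R=1, W=0
[6] ALU needs rd=2 wr=1: RD_PORT; after: ALU=1 MUL=0 MEM=1 BR=0, R=1, W=0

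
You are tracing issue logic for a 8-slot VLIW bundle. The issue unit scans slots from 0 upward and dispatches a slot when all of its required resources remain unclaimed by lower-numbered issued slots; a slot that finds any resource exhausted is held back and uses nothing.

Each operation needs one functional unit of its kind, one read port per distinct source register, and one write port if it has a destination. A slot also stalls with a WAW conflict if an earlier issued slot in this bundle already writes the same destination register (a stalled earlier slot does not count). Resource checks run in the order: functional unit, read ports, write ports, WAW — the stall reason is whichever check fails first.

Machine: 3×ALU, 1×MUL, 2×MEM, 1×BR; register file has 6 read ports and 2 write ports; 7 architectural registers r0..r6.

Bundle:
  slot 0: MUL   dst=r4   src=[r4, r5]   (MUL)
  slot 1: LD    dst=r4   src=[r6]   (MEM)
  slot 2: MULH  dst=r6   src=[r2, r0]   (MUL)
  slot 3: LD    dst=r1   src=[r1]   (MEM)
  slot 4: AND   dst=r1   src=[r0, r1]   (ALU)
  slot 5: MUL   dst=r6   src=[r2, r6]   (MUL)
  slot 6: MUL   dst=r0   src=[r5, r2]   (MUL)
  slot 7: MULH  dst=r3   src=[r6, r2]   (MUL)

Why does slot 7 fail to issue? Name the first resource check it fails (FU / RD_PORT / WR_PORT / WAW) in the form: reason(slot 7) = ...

slot 0 (MUL): ISSUE — free A3,Mu0,Ld2,B1 rp4 wp1
slot 1 (MEM): stall WAW — free A3,Mu0,Ld2,B1 rp4 wp1
slot 2 (MUL): stall FU — free A3,Mu0,Ld2,B1 rp4 wp1
slot 3 (MEM): ISSUE — free A3,Mu0,Ld1,B1 rp3 wp0
slot 4 (ALU): stall WR_PORT — free A3,Mu0,Ld1,B1 rp3 wp0
slot 5 (MUL): stall FU — free A3,Mu0,Ld1,B1 rp3 wp0
slot 6 (MUL): stall FU — free A3,Mu0,Ld1,B1 rp3 wp0
slot 7 (MUL): stall FU — free A3,Mu0,Ld1,B1 rp3 wp0

reason(slot 7) = FU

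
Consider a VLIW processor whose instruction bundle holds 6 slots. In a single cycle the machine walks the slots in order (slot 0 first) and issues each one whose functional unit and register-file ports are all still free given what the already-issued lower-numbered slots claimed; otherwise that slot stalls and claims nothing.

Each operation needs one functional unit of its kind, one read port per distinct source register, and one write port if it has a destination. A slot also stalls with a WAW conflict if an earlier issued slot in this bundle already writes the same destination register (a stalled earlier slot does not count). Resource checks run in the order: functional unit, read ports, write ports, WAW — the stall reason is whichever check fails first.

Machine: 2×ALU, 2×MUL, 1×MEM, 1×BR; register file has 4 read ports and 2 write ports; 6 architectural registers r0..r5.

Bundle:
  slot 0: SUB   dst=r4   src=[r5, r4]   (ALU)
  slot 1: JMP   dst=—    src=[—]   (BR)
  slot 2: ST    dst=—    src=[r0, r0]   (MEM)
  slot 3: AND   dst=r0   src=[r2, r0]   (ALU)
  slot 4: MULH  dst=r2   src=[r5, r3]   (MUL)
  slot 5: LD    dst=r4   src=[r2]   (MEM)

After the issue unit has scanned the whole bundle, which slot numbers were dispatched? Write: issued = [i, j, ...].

issued = [0, 1, 2]

#0 ALU src=r5,r4 dispatched  <A:1 Mu:2 Ld:1 B:1 rd:2 wr:1>
#1 BR src=- dispatched  <A:1 Mu:2 Ld:1 B:0 rd:2 wr:1>
#2 MEM src=r0,r0 dispatched  <A:1 Mu:2 Ld:0 B:0 rd:1 wr:1>
#3 ALU src=r2,r0 held:RD_PORT  <A:1 Mu:2 Ld:0 B:0 rd:1 wr:1>
#4 MUL src=r5,r3 held:RD_PORT  <A:1 Mu:2 Ld:0 B:0 rd:1 wr:1>
#5 MEM src=r2 held:FU  <A:1 Mu:2 Ld:0 B:0 rd:1 wr:1>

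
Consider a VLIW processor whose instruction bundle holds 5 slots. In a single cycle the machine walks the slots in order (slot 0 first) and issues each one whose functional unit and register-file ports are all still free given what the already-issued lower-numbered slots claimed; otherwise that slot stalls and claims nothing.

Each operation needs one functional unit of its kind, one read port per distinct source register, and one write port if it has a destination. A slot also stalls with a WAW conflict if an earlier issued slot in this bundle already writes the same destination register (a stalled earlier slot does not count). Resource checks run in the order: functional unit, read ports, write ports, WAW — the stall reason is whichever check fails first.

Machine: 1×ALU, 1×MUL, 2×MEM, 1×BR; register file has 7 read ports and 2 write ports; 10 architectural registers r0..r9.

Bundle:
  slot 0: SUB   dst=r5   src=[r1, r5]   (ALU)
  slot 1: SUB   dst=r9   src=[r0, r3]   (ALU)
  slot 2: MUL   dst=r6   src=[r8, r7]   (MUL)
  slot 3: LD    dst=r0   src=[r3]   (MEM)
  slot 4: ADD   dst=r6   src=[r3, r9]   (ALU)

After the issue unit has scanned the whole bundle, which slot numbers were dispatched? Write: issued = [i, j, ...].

slot 0 (ALU): ISSUE — free A0,Mu1,Ld2,B1 rp5 wp1
slot 1 (ALU): stall FU — free A0,Mu1,Ld2,B1 rp5 wp1
slot 2 (MUL): ISSUE — free A0,Mu0,Ld2,B1 rp3 wp0
slot 3 (MEM): stall WR_PORT — free A0,Mu0,Ld2,B1 rp3 wp0
slot 4 (ALU): stall FU — free A0,Mu0,Ld2,B1 rp3 wp0

issued = [0, 2]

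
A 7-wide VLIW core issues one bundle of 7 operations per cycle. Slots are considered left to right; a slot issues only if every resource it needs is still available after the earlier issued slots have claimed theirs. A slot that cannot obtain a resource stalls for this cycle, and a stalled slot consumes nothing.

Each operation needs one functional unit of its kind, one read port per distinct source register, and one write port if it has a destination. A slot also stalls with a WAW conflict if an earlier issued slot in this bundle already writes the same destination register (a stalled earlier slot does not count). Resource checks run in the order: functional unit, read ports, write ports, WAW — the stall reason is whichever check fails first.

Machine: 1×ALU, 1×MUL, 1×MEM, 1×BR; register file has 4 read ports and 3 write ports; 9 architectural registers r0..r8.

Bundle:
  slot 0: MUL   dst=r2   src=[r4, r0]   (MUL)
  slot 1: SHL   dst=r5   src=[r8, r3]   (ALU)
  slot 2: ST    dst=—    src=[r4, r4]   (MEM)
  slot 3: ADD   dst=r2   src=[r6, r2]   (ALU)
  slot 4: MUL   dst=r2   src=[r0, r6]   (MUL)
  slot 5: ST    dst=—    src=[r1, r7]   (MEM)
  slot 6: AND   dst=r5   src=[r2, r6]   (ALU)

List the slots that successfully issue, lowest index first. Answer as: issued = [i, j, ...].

slot 0 (MUL): ISSUE — free A1,Mu0,Ld1,B1 rp2 wp2
slot 1 (ALU): ISSUE — free A0,Mu0,Ld1,B1 rp0 wp1
slot 2 (MEM): stall RD_PORT — free A0,Mu0,Ld1,B1 rp0 wp1
slot 3 (ALU): stall FU — free A0,Mu0,Ld1,B1 rp0 wp1
slot 4 (MUL): stall FU — free A0,Mu0,Ld1,B1 rp0 wp1
slot 5 (MEM): stall RD_PORT — free A0,Mu0,Ld1,B1 rp0 wp1
slot 6 (ALU): stall FU — free A0,Mu0,Ld1,B1 rp0 wp1

issued = [0, 1]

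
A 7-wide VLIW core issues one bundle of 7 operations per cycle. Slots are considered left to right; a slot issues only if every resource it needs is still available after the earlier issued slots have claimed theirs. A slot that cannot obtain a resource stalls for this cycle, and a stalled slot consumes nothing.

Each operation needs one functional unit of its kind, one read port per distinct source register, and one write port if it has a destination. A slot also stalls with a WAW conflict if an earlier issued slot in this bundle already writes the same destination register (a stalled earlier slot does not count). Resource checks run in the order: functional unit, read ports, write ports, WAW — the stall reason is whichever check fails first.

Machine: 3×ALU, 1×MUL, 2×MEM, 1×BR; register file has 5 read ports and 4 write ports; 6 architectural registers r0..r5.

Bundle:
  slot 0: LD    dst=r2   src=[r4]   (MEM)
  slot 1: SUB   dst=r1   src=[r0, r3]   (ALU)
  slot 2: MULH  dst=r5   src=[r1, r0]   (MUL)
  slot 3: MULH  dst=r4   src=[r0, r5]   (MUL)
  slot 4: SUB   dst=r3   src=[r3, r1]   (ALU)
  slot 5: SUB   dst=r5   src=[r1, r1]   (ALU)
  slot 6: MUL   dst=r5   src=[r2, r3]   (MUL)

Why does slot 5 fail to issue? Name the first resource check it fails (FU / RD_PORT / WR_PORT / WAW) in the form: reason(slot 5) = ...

slot 0 (MEM): ISSUE — free A3,Mu1,Ld1,B1 rp4 wp3
slot 1 (ALU): ISSUE — free A2,Mu1,Ld1,B1 rp2 wp2
slot 2 (MUL): ISSUE — free A2,Mu0,Ld1,B1 rp0 wp1
slot 3 (MUL): stall FU — free A2,Mu0,Ld1,B1 rp0 wp1
slot 4 (ALU): stall RD_PORT — free A2,Mu0,Ld1,B1 rp0 wp1
slot 5 (ALU): stall RD_PORT — free A2,Mu0,Ld1,B1 rp0 wp1
slot 6 (MUL): stall FU — free A2,Mu0,Ld1,B1 rp0 wp1

reason(slot 5) = RD_PORT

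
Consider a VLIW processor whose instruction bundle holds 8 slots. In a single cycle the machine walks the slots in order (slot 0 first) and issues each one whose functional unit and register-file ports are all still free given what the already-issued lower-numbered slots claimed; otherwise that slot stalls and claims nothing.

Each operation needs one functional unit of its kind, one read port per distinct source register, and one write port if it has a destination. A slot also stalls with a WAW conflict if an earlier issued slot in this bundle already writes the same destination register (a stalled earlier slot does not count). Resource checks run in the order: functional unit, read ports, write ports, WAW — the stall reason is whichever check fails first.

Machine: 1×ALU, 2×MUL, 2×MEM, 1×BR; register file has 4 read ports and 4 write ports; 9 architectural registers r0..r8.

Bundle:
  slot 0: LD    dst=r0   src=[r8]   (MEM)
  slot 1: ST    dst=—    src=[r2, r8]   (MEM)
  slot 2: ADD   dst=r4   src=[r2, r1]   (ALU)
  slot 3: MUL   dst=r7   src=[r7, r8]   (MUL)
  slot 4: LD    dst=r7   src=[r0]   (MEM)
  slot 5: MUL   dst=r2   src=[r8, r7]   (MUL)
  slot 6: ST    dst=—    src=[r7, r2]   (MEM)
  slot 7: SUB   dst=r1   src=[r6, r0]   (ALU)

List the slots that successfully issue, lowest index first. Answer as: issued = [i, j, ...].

[0] MEM needs rd=1 wr=1: ok; after: ALU=1 MUL=2 MEM=1 BR=1, R=3, W=3
[1] MEM needs rd=2 wr=0: ok; after: ALU=1 MUL=2 MEM=0 BR=1, R=1, W=3
[2] ALU needs rd=2 wr=1: RD_PORT; after: ALU=1 MUL=2 MEM=0 BR=1, R=1, W=3
[3] MUL needs rd=2 wr=1: RD_PORT; after: ALU=1 MUL=2 MEM=0 BR=1, R=1, W=3
[4] MEM needs rd=1 wr=1: FU; after: ALU=1 MUL=2 MEM=0 BR=1, R=1, W=3
[5] MUL needs rd=2 wr=1: RD_PORT; after: ALU=1 MUL=2 MEM=0 BR=1, R=1, W=3
[6] MEM needs rd=2 wr=0: FU; after: ALU=1 MUL=2 MEM=0 BR=1, R=1, W=3
[7] ALU needs rd=2 wr=1: RD_PORT; after: ALU=1 MUL=2 MEM=0 BR=1, R=1, W=3

issued = [0, 1]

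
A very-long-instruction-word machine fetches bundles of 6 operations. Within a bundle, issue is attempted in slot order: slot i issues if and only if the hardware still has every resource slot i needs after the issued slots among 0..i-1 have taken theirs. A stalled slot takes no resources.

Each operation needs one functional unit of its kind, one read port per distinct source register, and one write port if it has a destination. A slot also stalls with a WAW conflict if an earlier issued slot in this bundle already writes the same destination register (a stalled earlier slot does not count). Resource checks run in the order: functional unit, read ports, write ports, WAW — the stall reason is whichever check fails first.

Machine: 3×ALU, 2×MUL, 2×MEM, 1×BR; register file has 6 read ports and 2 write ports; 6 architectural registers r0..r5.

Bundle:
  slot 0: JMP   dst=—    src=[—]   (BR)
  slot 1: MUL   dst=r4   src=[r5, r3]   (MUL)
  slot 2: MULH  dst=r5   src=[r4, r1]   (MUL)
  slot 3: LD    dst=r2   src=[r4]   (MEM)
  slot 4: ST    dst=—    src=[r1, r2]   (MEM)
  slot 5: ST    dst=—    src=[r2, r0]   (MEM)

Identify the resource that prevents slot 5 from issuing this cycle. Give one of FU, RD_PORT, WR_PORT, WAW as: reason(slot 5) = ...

reason(slot 5) = RD_PORT

(0) want 1×BR +0rd +0wr — yes → AL3|MU2|ME2|BR0|rd6|wr2
(1) want 1×MUL +2rd +1wr — yes → AL3|MU1|ME2|BR0|rd4|wr1
(2) want 1×MUL +2rd +1wr — yes → AL3|MU0|ME2|BR0|rd2|wr0
(3) want 1×MEM +1rd +1wr — WR_PORT → AL3|MU0|ME2|BR0|rd2|wr0
(4) want 1×MEM +2rd +0wr — yes → AL3|MU0|ME1|BR0|rd0|wr0
(5) want 1×MEM +2rd +0wr — RD_PORT → AL3|MU0|ME1|BR0|rd0|wr0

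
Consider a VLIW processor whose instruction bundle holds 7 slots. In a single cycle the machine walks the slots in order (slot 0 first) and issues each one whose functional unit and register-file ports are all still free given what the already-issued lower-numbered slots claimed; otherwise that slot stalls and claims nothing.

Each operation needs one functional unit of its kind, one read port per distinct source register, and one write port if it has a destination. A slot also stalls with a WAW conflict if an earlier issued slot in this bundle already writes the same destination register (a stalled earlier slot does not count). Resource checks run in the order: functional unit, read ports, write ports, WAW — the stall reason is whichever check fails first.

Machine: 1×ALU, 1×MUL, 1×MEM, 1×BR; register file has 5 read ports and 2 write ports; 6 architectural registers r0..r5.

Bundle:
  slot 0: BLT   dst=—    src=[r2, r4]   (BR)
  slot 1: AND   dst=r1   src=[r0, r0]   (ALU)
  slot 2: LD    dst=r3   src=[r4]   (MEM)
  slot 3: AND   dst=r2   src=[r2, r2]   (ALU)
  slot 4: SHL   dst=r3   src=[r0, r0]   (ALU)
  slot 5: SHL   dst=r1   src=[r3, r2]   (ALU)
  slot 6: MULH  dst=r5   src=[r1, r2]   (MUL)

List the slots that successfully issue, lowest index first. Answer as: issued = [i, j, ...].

issued = [0, 1, 2]

#0 BR src=r2,r4 dispatched  <A:1 Mu:1 Ld:1 B:0 rd:3 wr:2>
#1 ALU src=r0,r0 dispatched  <A:0 Mu:1 Ld:1 B:0 rd:2 wr:1>
#2 MEM src=r4 dispatched  <A:0 Mu:1 Ld:0 B:0 rd:1 wr:0>
#3 ALU src=r2,r2 held:FU  <A:0 Mu:1 Ld:0 B:0 rd:1 wr:0>
#4 ALU src=r0,r0 held:FU  <A:0 Mu:1 Ld:0 B:0 rd:1 wr:0>
#5 ALU src=r3,r2 held:FU  <A:0 Mu:1 Ld:0 B:0 rd:1 wr:0>
#6 MUL src=r1,r2 held:RD_PORT  <A:0 Mu:1 Ld:0 B:0 rd:1 wr:0>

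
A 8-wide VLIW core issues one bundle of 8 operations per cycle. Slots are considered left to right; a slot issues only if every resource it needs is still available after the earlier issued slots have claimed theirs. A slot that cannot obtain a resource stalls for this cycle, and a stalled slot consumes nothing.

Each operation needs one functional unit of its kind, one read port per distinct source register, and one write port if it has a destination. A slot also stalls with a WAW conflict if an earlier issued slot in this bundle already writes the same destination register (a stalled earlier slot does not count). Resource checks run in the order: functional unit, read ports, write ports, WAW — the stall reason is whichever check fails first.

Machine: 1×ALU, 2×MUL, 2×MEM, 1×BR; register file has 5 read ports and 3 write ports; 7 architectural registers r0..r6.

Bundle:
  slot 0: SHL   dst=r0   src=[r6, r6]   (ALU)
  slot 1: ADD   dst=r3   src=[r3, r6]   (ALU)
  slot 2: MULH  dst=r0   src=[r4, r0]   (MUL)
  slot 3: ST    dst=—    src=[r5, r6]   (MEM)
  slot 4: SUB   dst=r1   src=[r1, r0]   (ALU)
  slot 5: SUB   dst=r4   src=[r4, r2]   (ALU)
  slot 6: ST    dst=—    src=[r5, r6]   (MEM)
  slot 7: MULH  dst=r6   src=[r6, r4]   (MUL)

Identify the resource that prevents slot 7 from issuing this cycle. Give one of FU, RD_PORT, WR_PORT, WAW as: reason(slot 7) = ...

reason(slot 7) = RD_PORT

slot 0 (ALU): ISSUE — free A0,Mu2,Ld2,B1 rp4 wp2
slot 1 (ALU): stall FU — free A0,Mu2,Ld2,B1 rp4 wp2
slot 2 (MUL): stall WAW — free A0,Mu2,Ld2,B1 rp4 wp2
slot 3 (MEM): ISSUE — free A0,Mu2,Ld1,B1 rp2 wp2
slot 4 (ALU): stall FU — free A0,Mu2,Ld1,B1 rp2 wp2
slot 5 (ALU): stall FU — free A0,Mu2,Ld1,B1 rp2 wp2
slot 6 (MEM): ISSUE — free A0,Mu2,Ld0,B1 rp0 wp2
slot 7 (MUL): stall RD_PORT — free A0,Mu2,Ld0,B1 rp0 wp2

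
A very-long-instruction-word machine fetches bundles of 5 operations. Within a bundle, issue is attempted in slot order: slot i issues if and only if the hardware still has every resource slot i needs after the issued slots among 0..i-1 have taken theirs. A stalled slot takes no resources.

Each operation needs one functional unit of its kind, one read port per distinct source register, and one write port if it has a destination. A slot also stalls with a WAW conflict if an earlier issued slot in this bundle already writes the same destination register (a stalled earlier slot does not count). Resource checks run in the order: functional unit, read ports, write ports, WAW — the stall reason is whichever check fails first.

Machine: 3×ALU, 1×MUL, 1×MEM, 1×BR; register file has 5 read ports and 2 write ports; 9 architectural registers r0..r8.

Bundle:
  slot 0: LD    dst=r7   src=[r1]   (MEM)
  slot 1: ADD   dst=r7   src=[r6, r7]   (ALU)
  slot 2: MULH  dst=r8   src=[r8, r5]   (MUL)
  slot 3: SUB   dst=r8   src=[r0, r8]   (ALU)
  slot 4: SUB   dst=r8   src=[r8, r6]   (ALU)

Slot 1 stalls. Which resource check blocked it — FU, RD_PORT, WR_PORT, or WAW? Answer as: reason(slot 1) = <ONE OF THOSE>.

reason(slot 1) = WAW

[0] MEM needs rd=1 wr=1: ok; after: ALU=3 MUL=1 MEM=0 BR=1, R=4, W=1
[1] ALU needs rd=2 wr=1: WAW; after: ALU=3 MUL=1 MEM=0 BR=1, R=4, W=1
[2] MUL needs rd=2 wr=1: ok; after: ALU=3 MUL=0 MEM=0 BR=1, R=2, W=0
[3] ALU needs rd=2 wr=1: WR_PORT; after: ALU=3 MUL=0 MEM=0 BR=1, R=2, W=0
[4] ALU needs rd=2 wr=1: WR_PORT; after: ALU=3 MUL=0 MEM=0 BR=1, R=2, W=0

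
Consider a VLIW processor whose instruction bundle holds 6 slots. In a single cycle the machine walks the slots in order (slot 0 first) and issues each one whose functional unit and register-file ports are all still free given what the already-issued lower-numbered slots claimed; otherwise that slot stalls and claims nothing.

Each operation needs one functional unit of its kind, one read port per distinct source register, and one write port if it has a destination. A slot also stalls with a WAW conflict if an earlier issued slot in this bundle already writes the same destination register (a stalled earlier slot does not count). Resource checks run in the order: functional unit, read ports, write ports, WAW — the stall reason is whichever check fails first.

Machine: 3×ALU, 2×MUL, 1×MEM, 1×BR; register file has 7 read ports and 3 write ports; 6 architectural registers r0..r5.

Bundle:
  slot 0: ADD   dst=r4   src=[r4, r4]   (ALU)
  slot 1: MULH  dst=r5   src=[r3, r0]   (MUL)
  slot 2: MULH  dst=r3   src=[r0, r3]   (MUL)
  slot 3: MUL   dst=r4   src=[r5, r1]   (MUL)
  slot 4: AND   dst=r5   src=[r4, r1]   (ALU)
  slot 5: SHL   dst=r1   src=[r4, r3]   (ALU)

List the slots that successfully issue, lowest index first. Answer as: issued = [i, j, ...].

issued = [0, 1, 2]

  0. ALU→r4 ⇒ go  {2A/2Mu/1Ld/1B | 6r 2w}
  1. MUL→r5 ⇒ go  {2A/1Mu/1Ld/1B | 4r 1w}
  2. MUL→r3 ⇒ go  {2A/0Mu/1Ld/1B | 2r 0w}
  3. MUL→r4 ⇒ no(FU)  {2A/0Mu/1Ld/1B | 2r 0w}
  4. ALU→r5 ⇒ no(WR_PORT)  {2A/0Mu/1Ld/1B | 2r 0w}
  5. ALU→r1 ⇒ no(WR_PORT)  {2A/0Mu/1Ld/1B | 2r 0w}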